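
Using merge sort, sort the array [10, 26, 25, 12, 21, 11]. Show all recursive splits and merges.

Merge sort trace:

Split: [10, 26, 25, 12, 21, 11] -> [10, 26, 25] and [12, 21, 11]
  Split: [10, 26, 25] -> [10] and [26, 25]
    Split: [26, 25] -> [26] and [25]
    Merge: [26] + [25] -> [25, 26]
  Merge: [10] + [25, 26] -> [10, 25, 26]
  Split: [12, 21, 11] -> [12] and [21, 11]
    Split: [21, 11] -> [21] and [11]
    Merge: [21] + [11] -> [11, 21]
  Merge: [12] + [11, 21] -> [11, 12, 21]
Merge: [10, 25, 26] + [11, 12, 21] -> [10, 11, 12, 21, 25, 26]

Final sorted array: [10, 11, 12, 21, 25, 26]

The merge sort proceeds by recursively splitting the array and merging sorted halves.
After all merges, the sorted array is [10, 11, 12, 21, 25, 26].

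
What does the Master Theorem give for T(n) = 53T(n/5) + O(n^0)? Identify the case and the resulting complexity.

Master Theorem for T(n) = 53T(n/5) + O(n^0):

a = 53, b = 5, c = 0
log_b(a) = log_5(53) = 2.4669

Case 1: c = 0 < log_5(53) = 2.4669
T(n) = O(n^(log_5 53))

For T(n) = 53T(n/5) + O(n^0): log_5(53) = 2.4669. This is Case 1 of the Master Theorem (c < log_b(a), work dominated by leaves), giving O(n^(log_5 53)).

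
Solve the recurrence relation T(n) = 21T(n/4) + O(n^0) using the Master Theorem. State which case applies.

Master Theorem for T(n) = 21T(n/4) + O(n^0):

a = 21, b = 4, c = 0
log_b(a) = log_4(21) = 2.1962

Case 1: c = 0 < log_4(21) = 2.1962
T(n) = O(n^(log_4 21))

For T(n) = 21T(n/4) + O(n^0): log_4(21) = 2.1962. This is Case 1 of the Master Theorem (c < log_b(a), work dominated by leaves), giving O(n^(log_4 21)).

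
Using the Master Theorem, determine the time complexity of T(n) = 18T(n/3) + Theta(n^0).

Master Theorem for T(n) = 18T(n/3) + O(n^0):

a = 18, b = 3, c = 0
log_b(a) = log_3(18) = 2.6309

Case 1: c = 0 < log_3(18) = 2.6309
T(n) = O(n^(log_3 18))

For T(n) = 18T(n/3) + O(n^0): log_3(18) = 2.6309. This is Case 1 of the Master Theorem (c < log_b(a), work dominated by leaves), giving O(n^(log_3 18)).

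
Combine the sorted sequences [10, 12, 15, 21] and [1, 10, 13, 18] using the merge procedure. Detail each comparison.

Merging process:

Compare 10 vs 1: take 1 from right. Merged: [1]
Compare 10 vs 10: take 10 from left. Merged: [1, 10]
Compare 12 vs 10: take 10 from right. Merged: [1, 10, 10]
Compare 12 vs 13: take 12 from left. Merged: [1, 10, 10, 12]
Compare 15 vs 13: take 13 from right. Merged: [1, 10, 10, 12, 13]
Compare 15 vs 18: take 15 from left. Merged: [1, 10, 10, 12, 13, 15]
Compare 21 vs 18: take 18 from right. Merged: [1, 10, 10, 12, 13, 15, 18]
Append remaining from left: [21]. Merged: [1, 10, 10, 12, 13, 15, 18, 21]

Final merged array: [1, 10, 10, 12, 13, 15, 18, 21]
Total comparisons: 7

The merged array is [1, 10, 10, 12, 13, 15, 18, 21], requiring 7 comparisons. The merge step runs in O(n) time where n is the total number of elements.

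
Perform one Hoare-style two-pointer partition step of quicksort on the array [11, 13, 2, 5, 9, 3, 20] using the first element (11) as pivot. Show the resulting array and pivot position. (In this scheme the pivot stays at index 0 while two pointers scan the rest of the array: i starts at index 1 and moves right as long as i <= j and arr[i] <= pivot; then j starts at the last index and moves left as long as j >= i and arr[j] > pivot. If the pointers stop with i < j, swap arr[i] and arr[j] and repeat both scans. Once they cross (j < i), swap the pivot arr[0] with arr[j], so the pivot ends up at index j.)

Hoare-style two-pointer partition with pivot = 11:

Initial array: [11, 13, 2, 5, 9, 3, 20]

Pointers start at i = 1, j = 6.
i stops at index 1 (arr[1]=13 > 11), j stops at index 5 (arr[5]=3 <= 11): swap arr[1] and arr[5], array becomes [11, 3, 2, 5, 9, 13, 20]
i ends at 5, j ends at 4: the pointers have crossed (j < i), so scanning stops.

Swap pivot arr[0] with arr[4] to place pivot at position 4: [9, 3, 2, 5, 11, 13, 20]
Pivot position: 4

After partitioning with pivot 11, the array becomes [9, 3, 2, 5, 11, 13, 20]. The pivot is placed at index 4. All elements to the left of the pivot are <= 11, and all elements to the right are > 11.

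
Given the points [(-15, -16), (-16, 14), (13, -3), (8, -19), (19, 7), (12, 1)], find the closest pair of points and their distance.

Computing all pairwise distances among 6 points:

d((-15, -16), (-16, 14)) = 30.0167
d((-15, -16), (13, -3)) = 30.8707
d((-15, -16), (8, -19)) = 23.1948
d((-15, -16), (19, 7)) = 41.0488
d((-15, -16), (12, 1)) = 31.9061
d((-16, 14), (13, -3)) = 33.6155
d((-16, 14), (8, -19)) = 40.8044
d((-16, 14), (19, 7)) = 35.6931
d((-16, 14), (12, 1)) = 30.8707
d((13, -3), (8, -19)) = 16.7631
d((13, -3), (19, 7)) = 11.6619
d((13, -3), (12, 1)) = 4.1231 <-- minimum
d((8, -19), (19, 7)) = 28.2312
d((8, -19), (12, 1)) = 20.3961
d((19, 7), (12, 1)) = 9.2195

Closest pair: (13, -3) and (12, 1) with distance 4.1231

The closest pair is (13, -3) and (12, 1) with Euclidean distance 4.1231. For 6 points, brute-force pairwise comparison is shown above. For large n, the divide-and-conquer algorithm (sort by x, recurse on halves, check the dividing strip) achieves O(n log n).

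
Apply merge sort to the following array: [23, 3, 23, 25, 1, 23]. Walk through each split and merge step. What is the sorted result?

Merge sort trace:

Split: [23, 3, 23, 25, 1, 23] -> [23, 3, 23] and [25, 1, 23]
  Split: [23, 3, 23] -> [23] and [3, 23]
    Split: [3, 23] -> [3] and [23]
    Merge: [3] + [23] -> [3, 23]
  Merge: [23] + [3, 23] -> [3, 23, 23]
  Split: [25, 1, 23] -> [25] and [1, 23]
    Split: [1, 23] -> [1] and [23]
    Merge: [1] + [23] -> [1, 23]
  Merge: [25] + [1, 23] -> [1, 23, 25]
Merge: [3, 23, 23] + [1, 23, 25] -> [1, 3, 23, 23, 23, 25]

Final sorted array: [1, 3, 23, 23, 23, 25]

The merge sort proceeds by recursively splitting the array and merging sorted halves.
After all merges, the sorted array is [1, 3, 23, 23, 23, 25].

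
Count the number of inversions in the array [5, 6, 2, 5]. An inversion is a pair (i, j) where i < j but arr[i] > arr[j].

Finding inversions in [5, 6, 2, 5]:

(0, 2): arr[0]=5 > arr[2]=2
(1, 2): arr[1]=6 > arr[2]=2
(1, 3): arr[1]=6 > arr[3]=5

Total inversions: 3

The array has 3 inversion(s): (0,2), (1,2), (1,3). Each pair (i,j) satisfies i < j and arr[i] > arr[j].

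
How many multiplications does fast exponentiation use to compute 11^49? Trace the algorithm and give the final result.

Computing 11^49 by squaring (build up from 11^1; each line after the first costs one multiplication):

11^1 = 11
11^2 = (11^1)^2 = 11^2 = 121
11^3 = 11 * 11^2 = 11 * 121 = 1331
11^6 = (11^3)^2 = 1331^2 = 1771561
11^12 = (11^6)^2 = 1771561^2 = 3138428376721
11^24 = (11^12)^2 = 3138428376721^2 = 9849732675807611094711841
11^48 = (11^24)^2 = 9849732675807611094711841^2 = 97017233784872162402203715694511008214034825609281
11^49 = 11 * 11^48 = 11 * 97017233784872162402203715694511008214034825609281 = 1067189571633593786424240872639621090354383081702091

Result: 1067189571633593786424240872639621090354383081702091
Multiplications needed: 7 (7 lines after 11^1)

11^49 = 1067189571633593786424240872639621090354383081702091. Using exponentiation by squaring, this requires 7 multiplications. The key idea: if the exponent is even, square the half-power; if odd, multiply by the base once.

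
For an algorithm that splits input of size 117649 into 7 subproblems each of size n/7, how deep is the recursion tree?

For divide and conquer with division factor 7:

Problem sizes at each level:
Level 0: 117649
Level 1: 16807
Level 2: 2401
Level 3: 343
Level 4: 49
Level 5: 7
Level 6: 1

The root is level 0 and the size-1 base case is level 6 (the tree spans levels 0 through 6, i.e. 7 levels counting the root), so the depth is the number of divisions: log_7(117649) = 6

The recursion tree depth is log_7(117649) = 6. At each level, the problem size is divided by 7, so it takes 6 divisions to reduce to a base case of size 1. The algorithm makes 7 recursive calls at each level.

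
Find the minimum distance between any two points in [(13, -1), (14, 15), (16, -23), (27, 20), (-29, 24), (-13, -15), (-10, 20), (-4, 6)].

Computing all pairwise distances among 8 points:

d((13, -1), (14, 15)) = 16.0312
d((13, -1), (16, -23)) = 22.2036
d((13, -1), (27, 20)) = 25.2389
d((13, -1), (-29, 24)) = 48.8774
d((13, -1), (-13, -15)) = 29.5296
d((13, -1), (-10, 20)) = 31.1448
d((13, -1), (-4, 6)) = 18.3848
d((14, 15), (16, -23)) = 38.0526
d((14, 15), (27, 20)) = 13.9284 <-- minimum
d((14, 15), (-29, 24)) = 43.9318
d((14, 15), (-13, -15)) = 40.3609
d((14, 15), (-10, 20)) = 24.5153
d((14, 15), (-4, 6)) = 20.1246
d((16, -23), (27, 20)) = 44.3847
d((16, -23), (-29, 24)) = 65.0692
d((16, -23), (-13, -15)) = 30.0832
d((16, -23), (-10, 20)) = 50.2494
d((16, -23), (-4, 6)) = 35.2278
d((27, 20), (-29, 24)) = 56.1427
d((27, 20), (-13, -15)) = 53.1507
d((27, 20), (-10, 20)) = 37.0
d((27, 20), (-4, 6)) = 34.0147
d((-29, 24), (-13, -15)) = 42.1545
d((-29, 24), (-10, 20)) = 19.4165
d((-29, 24), (-4, 6)) = 30.8058
d((-13, -15), (-10, 20)) = 35.1283
d((-13, -15), (-4, 6)) = 22.8473
d((-10, 20), (-4, 6)) = 15.2315

Closest pair: (14, 15) and (27, 20) with distance 13.9284

The closest pair is (14, 15) and (27, 20) with Euclidean distance 13.9284. For 8 points, brute-force pairwise comparison is shown above. For large n, the divide-and-conquer algorithm (sort by x, recurse on halves, check the dividing strip) achieves O(n log n).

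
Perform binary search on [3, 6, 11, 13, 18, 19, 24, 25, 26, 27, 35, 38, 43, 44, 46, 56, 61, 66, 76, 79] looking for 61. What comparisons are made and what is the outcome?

Binary search for 61 in [3, 6, 11, 13, 18, 19, 24, 25, 26, 27, 35, 38, 43, 44, 46, 56, 61, 66, 76, 79]:

lo=0, hi=19, mid=9, arr[mid]=27 -> 27 < 61, search right half
lo=10, hi=19, mid=14, arr[mid]=46 -> 46 < 61, search right half
lo=15, hi=19, mid=17, arr[mid]=66 -> 66 > 61, search left half
lo=15, hi=16, mid=15, arr[mid]=56 -> 56 < 61, search right half
lo=16, hi=16, mid=16, arr[mid]=61 -> Found target at index 16!

Binary search finds 61 at index 16 after 5 comparisons. The search repeatedly halves the search space by comparing with the middle element.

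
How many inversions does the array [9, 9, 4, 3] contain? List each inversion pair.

Finding inversions in [9, 9, 4, 3]:

(0, 2): arr[0]=9 > arr[2]=4
(0, 3): arr[0]=9 > arr[3]=3
(1, 2): arr[1]=9 > arr[2]=4
(1, 3): arr[1]=9 > arr[3]=3
(2, 3): arr[2]=4 > arr[3]=3

Total inversions: 5

The array has 5 inversion(s): (0,2), (0,3), (1,2), (1,3), (2,3). Each pair (i,j) satisfies i < j and arr[i] > arr[j].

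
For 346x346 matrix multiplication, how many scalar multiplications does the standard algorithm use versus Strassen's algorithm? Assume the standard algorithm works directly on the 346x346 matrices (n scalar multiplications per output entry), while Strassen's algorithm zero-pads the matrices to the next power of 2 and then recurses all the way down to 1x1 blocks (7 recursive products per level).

Matrix multiplication for 346x346 matrices:

Strassen's algorithm requires power-of-2 dimensions. Pad 346x346 to 512x512 (next power of 2).

Standard algorithm: 346^3 = 41421736 multiplications
Strassen's algorithm: 7^(log2(512)) = 7^9 = 40353607 multiplications
Savings: 41421736 - 40353607 = 1068129 multiplications

Standard: 41421736 multiplications (346^3). Strassen: 40353607 multiplications (7^9, after padding to 512x512). Strassen reduces 8 recursive multiplications to 7 at each level.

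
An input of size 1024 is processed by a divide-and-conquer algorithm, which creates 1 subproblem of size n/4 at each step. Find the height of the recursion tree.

For divide and conquer with division factor 4:

Problem sizes at each level:
Level 0: 1024
Level 1: 256
Level 2: 64
Level 3: 16
Level 4: 4
Level 5: 1

The root is level 0 and the size-1 base case is level 5 (the tree spans levels 0 through 5, i.e. 6 levels counting the root), so the depth is the number of divisions: log_4(1024) = 5

The recursion tree depth is log_4(1024) = 5. At each level, the problem size is divided by 4, so it takes 5 divisions to reduce to a base case of size 1. The algorithm makes 1 recursive call at each level.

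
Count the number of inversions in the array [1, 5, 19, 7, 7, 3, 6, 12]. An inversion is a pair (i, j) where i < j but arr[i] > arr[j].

Finding inversions in [1, 5, 19, 7, 7, 3, 6, 12]:

(1, 5): arr[1]=5 > arr[5]=3
(2, 3): arr[2]=19 > arr[3]=7
(2, 4): arr[2]=19 > arr[4]=7
(2, 5): arr[2]=19 > arr[5]=3
(2, 6): arr[2]=19 > arr[6]=6
(2, 7): arr[2]=19 > arr[7]=12
(3, 5): arr[3]=7 > arr[5]=3
(3, 6): arr[3]=7 > arr[6]=6
(4, 5): arr[4]=7 > arr[5]=3
(4, 6): arr[4]=7 > arr[6]=6

Total inversions: 10

The array has 10 inversion(s): (1,5), (2,3), (2,4), (2,5), (2,6), (2,7), (3,5), (3,6), (4,5), (4,6). Each pair (i,j) satisfies i < j and arr[i] > arr[j].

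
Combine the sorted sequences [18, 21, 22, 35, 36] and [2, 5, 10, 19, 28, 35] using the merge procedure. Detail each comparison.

Merging process:

Compare 18 vs 2: take 2 from right. Merged: [2]
Compare 18 vs 5: take 5 from right. Merged: [2, 5]
Compare 18 vs 10: take 10 from right. Merged: [2, 5, 10]
Compare 18 vs 19: take 18 from left. Merged: [2, 5, 10, 18]
Compare 21 vs 19: take 19 from right. Merged: [2, 5, 10, 18, 19]
Compare 21 vs 28: take 21 from left. Merged: [2, 5, 10, 18, 19, 21]
Compare 22 vs 28: take 22 from left. Merged: [2, 5, 10, 18, 19, 21, 22]
Compare 35 vs 28: take 28 from right. Merged: [2, 5, 10, 18, 19, 21, 22, 28]
Compare 35 vs 35: take 35 from left. Merged: [2, 5, 10, 18, 19, 21, 22, 28, 35]
Compare 36 vs 35: take 35 from right. Merged: [2, 5, 10, 18, 19, 21, 22, 28, 35, 35]
Append remaining from left: [36]. Merged: [2, 5, 10, 18, 19, 21, 22, 28, 35, 35, 36]

Final merged array: [2, 5, 10, 18, 19, 21, 22, 28, 35, 35, 36]
Total comparisons: 10

The merged array is [2, 5, 10, 18, 19, 21, 22, 28, 35, 35, 36], requiring 10 comparisons. The merge step runs in O(n) time where n is the total number of elements.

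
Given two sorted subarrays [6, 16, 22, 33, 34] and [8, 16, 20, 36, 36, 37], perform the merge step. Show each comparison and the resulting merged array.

Merging process:

Compare 6 vs 8: take 6 from left. Merged: [6]
Compare 16 vs 8: take 8 from right. Merged: [6, 8]
Compare 16 vs 16: take 16 from left. Merged: [6, 8, 16]
Compare 22 vs 16: take 16 from right. Merged: [6, 8, 16, 16]
Compare 22 vs 20: take 20 from right. Merged: [6, 8, 16, 16, 20]
Compare 22 vs 36: take 22 from left. Merged: [6, 8, 16, 16, 20, 22]
Compare 33 vs 36: take 33 from left. Merged: [6, 8, 16, 16, 20, 22, 33]
Compare 34 vs 36: take 34 from left. Merged: [6, 8, 16, 16, 20, 22, 33, 34]
Append remaining from right: [36, 36, 37]. Merged: [6, 8, 16, 16, 20, 22, 33, 34, 36, 36, 37]

Final merged array: [6, 8, 16, 16, 20, 22, 33, 34, 36, 36, 37]
Total comparisons: 8

The merged array is [6, 8, 16, 16, 20, 22, 33, 34, 36, 36, 37], requiring 8 comparisons. The merge step runs in O(n) time where n is the total number of elements.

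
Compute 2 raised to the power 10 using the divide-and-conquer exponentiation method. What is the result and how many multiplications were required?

Computing 2^10 by squaring (build up from 2^1; each line after the first costs one multiplication):

2^1 = 2
2^2 = (2^1)^2 = 2^2 = 4
2^4 = (2^2)^2 = 4^2 = 16
2^5 = 2 * 2^4 = 2 * 16 = 32
2^10 = (2^5)^2 = 32^2 = 1024

Result: 1024
Multiplications needed: 4 (4 lines after 2^1)

2^10 = 1024. Using exponentiation by squaring, this requires 4 multiplications. The key idea: if the exponent is even, square the half-power; if odd, multiply by the base once.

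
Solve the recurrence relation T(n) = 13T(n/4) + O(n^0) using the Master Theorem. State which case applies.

Master Theorem for T(n) = 13T(n/4) + O(n^0):

a = 13, b = 4, c = 0
log_b(a) = log_4(13) = 1.8502

Case 1: c = 0 < log_4(13) = 1.8502
T(n) = O(n^(log_4 13))

For T(n) = 13T(n/4) + O(n^0): log_4(13) = 1.8502. This is Case 1 of the Master Theorem (c < log_b(a), work dominated by leaves), giving O(n^(log_4 13)).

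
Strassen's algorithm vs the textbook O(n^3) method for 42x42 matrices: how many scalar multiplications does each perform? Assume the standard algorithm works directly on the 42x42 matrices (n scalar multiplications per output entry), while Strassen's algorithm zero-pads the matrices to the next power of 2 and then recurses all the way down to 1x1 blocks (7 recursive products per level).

Matrix multiplication for 42x42 matrices:

Strassen's algorithm requires power-of-2 dimensions. Pad 42x42 to 64x64 (next power of 2).

Standard algorithm: 42^3 = 74088 multiplications
Strassen's algorithm: 7^(log2(64)) = 7^6 = 117649 multiplications
Difference: 74088 - 117649 = -43561 (Strassen uses MORE here due to padding overhead — for small or just-over-power-of-2 n, padding can outweigh the per-level savings)

Standard: 74088 multiplications (42^3). Strassen: 117649 multiplications (7^6, after padding to 64x64). Strassen reduces 8 recursive multiplications to 7 at each level.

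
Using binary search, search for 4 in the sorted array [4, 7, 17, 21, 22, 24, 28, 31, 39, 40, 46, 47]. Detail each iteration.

Binary search for 4 in [4, 7, 17, 21, 22, 24, 28, 31, 39, 40, 46, 47]:

lo=0, hi=11, mid=5, arr[mid]=24 -> 24 > 4, search left half
lo=0, hi=4, mid=2, arr[mid]=17 -> 17 > 4, search left half
lo=0, hi=1, mid=0, arr[mid]=4 -> Found target at index 0!

Binary search finds 4 at index 0 after 3 comparisons. The search repeatedly halves the search space by comparing with the middle element.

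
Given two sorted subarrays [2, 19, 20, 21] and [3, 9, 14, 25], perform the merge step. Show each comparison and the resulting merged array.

Merging process:

Compare 2 vs 3: take 2 from left. Merged: [2]
Compare 19 vs 3: take 3 from right. Merged: [2, 3]
Compare 19 vs 9: take 9 from right. Merged: [2, 3, 9]
Compare 19 vs 14: take 14 from right. Merged: [2, 3, 9, 14]
Compare 19 vs 25: take 19 from left. Merged: [2, 3, 9, 14, 19]
Compare 20 vs 25: take 20 from left. Merged: [2, 3, 9, 14, 19, 20]
Compare 21 vs 25: take 21 from left. Merged: [2, 3, 9, 14, 19, 20, 21]
Append remaining from right: [25]. Merged: [2, 3, 9, 14, 19, 20, 21, 25]

Final merged array: [2, 3, 9, 14, 19, 20, 21, 25]
Total comparisons: 7

The merged array is [2, 3, 9, 14, 19, 20, 21, 25], requiring 7 comparisons. The merge step runs in O(n) time where n is the total number of elements.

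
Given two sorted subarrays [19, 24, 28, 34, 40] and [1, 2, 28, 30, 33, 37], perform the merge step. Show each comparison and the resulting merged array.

Merging process:

Compare 19 vs 1: take 1 from right. Merged: [1]
Compare 19 vs 2: take 2 from right. Merged: [1, 2]
Compare 19 vs 28: take 19 from left. Merged: [1, 2, 19]
Compare 24 vs 28: take 24 from left. Merged: [1, 2, 19, 24]
Compare 28 vs 28: take 28 from left. Merged: [1, 2, 19, 24, 28]
Compare 34 vs 28: take 28 from right. Merged: [1, 2, 19, 24, 28, 28]
Compare 34 vs 30: take 30 from right. Merged: [1, 2, 19, 24, 28, 28, 30]
Compare 34 vs 33: take 33 from right. Merged: [1, 2, 19, 24, 28, 28, 30, 33]
Compare 34 vs 37: take 34 from left. Merged: [1, 2, 19, 24, 28, 28, 30, 33, 34]
Compare 40 vs 37: take 37 from right. Merged: [1, 2, 19, 24, 28, 28, 30, 33, 34, 37]
Append remaining from left: [40]. Merged: [1, 2, 19, 24, 28, 28, 30, 33, 34, 37, 40]

Final merged array: [1, 2, 19, 24, 28, 28, 30, 33, 34, 37, 40]
Total comparisons: 10

The merged array is [1, 2, 19, 24, 28, 28, 30, 33, 34, 37, 40], requiring 10 comparisons. The merge step runs in O(n) time where n is the total number of elements.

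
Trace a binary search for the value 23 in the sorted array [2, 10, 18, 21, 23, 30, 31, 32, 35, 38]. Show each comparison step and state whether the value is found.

Binary search for 23 in [2, 10, 18, 21, 23, 30, 31, 32, 35, 38]:

lo=0, hi=9, mid=4, arr[mid]=23 -> Found target at index 4!

Binary search finds 23 at index 4 after 1 comparisons. The search repeatedly halves the search space by comparing with the middle element.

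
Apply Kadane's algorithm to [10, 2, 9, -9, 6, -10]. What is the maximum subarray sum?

Using Kadane's algorithm on [10, 2, 9, -9, 6, -10]:

Scanning through the array:
Position 1 (value 2): max_ending_here = 12, max_so_far = 12
Position 2 (value 9): max_ending_here = 21, max_so_far = 21
Position 3 (value -9): max_ending_here = 12, max_so_far = 21
Position 4 (value 6): max_ending_here = 18, max_so_far = 21
Position 5 (value -10): max_ending_here = 8, max_so_far = 21

Maximum subarray: [10, 2, 9]
Maximum sum: 21

The maximum subarray is [10, 2, 9] with sum 21. This subarray runs from index 0 to index 2.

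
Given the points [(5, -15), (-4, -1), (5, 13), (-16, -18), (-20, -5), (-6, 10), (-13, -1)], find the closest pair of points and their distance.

Computing all pairwise distances among 7 points:

d((5, -15), (-4, -1)) = 16.6433
d((5, -15), (5, 13)) = 28.0
d((5, -15), (-16, -18)) = 21.2132
d((5, -15), (-20, -5)) = 26.9258
d((5, -15), (-6, 10)) = 27.313
d((5, -15), (-13, -1)) = 22.8035
d((-4, -1), (5, 13)) = 16.6433
d((-4, -1), (-16, -18)) = 20.8087
d((-4, -1), (-20, -5)) = 16.4924
d((-4, -1), (-6, 10)) = 11.1803
d((-4, -1), (-13, -1)) = 9.0
d((5, 13), (-16, -18)) = 37.4433
d((5, 13), (-20, -5)) = 30.8058
d((5, 13), (-6, 10)) = 11.4018
d((5, 13), (-13, -1)) = 22.8035
d((-16, -18), (-20, -5)) = 13.6015
d((-16, -18), (-6, 10)) = 29.7321
d((-16, -18), (-13, -1)) = 17.2627
d((-20, -5), (-6, 10)) = 20.5183
d((-20, -5), (-13, -1)) = 8.0623 <-- minimum
d((-6, 10), (-13, -1)) = 13.0384

Closest pair: (-20, -5) and (-13, -1) with distance 8.0623

The closest pair is (-20, -5) and (-13, -1) with Euclidean distance 8.0623. For 7 points, brute-force pairwise comparison is shown above. For large n, the divide-and-conquer algorithm (sort by x, recurse on halves, check the dividing strip) achieves O(n log n).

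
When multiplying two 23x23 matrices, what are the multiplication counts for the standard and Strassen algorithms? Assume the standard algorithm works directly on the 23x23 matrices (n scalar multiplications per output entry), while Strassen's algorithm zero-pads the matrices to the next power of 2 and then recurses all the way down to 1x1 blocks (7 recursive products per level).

Matrix multiplication for 23x23 matrices:

Strassen's algorithm requires power-of-2 dimensions. Pad 23x23 to 32x32 (next power of 2).

Standard algorithm: 23^3 = 12167 multiplications
Strassen's algorithm: 7^(log2(32)) = 7^5 = 16807 multiplications
Difference: 12167 - 16807 = -4640 (Strassen uses MORE here due to padding overhead — for small or just-over-power-of-2 n, padding can outweigh the per-level savings)

Standard: 12167 multiplications (23^3). Strassen: 16807 multiplications (7^5, after padding to 32x32). Strassen reduces 8 recursive multiplications to 7 at each level.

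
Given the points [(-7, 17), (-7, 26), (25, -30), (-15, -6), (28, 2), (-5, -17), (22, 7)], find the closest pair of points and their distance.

Computing all pairwise distances among 7 points:

d((-7, 17), (-7, 26)) = 9.0
d((-7, 17), (25, -30)) = 56.8595
d((-7, 17), (-15, -6)) = 24.3516
d((-7, 17), (28, 2)) = 38.0789
d((-7, 17), (-5, -17)) = 34.0588
d((-7, 17), (22, 7)) = 30.6757
d((-7, 26), (25, -30)) = 64.4981
d((-7, 26), (-15, -6)) = 32.9848
d((-7, 26), (28, 2)) = 42.4382
d((-7, 26), (-5, -17)) = 43.0465
d((-7, 26), (22, 7)) = 34.6699
d((25, -30), (-15, -6)) = 46.6476
d((25, -30), (28, 2)) = 32.1403
d((25, -30), (-5, -17)) = 32.6956
d((25, -30), (22, 7)) = 37.1214
d((-15, -6), (28, 2)) = 43.7379
d((-15, -6), (-5, -17)) = 14.8661
d((-15, -6), (22, 7)) = 39.2173
d((28, 2), (-5, -17)) = 38.0789
d((28, 2), (22, 7)) = 7.8102 <-- minimum
d((-5, -17), (22, 7)) = 36.1248

Closest pair: (28, 2) and (22, 7) with distance 7.8102

The closest pair is (28, 2) and (22, 7) with Euclidean distance 7.8102. For 7 points, brute-force pairwise comparison is shown above. For large n, the divide-and-conquer algorithm (sort by x, recurse on halves, check the dividing strip) achieves O(n log n).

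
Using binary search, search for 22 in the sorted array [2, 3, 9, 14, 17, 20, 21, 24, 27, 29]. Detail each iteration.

Binary search for 22 in [2, 3, 9, 14, 17, 20, 21, 24, 27, 29]:

lo=0, hi=9, mid=4, arr[mid]=17 -> 17 < 22, search right half
lo=5, hi=9, mid=7, arr[mid]=24 -> 24 > 22, search left half
lo=5, hi=6, mid=5, arr[mid]=20 -> 20 < 22, search right half
lo=6, hi=6, mid=6, arr[mid]=21 -> 21 < 22, search right half
lo=7 > hi=6, target 22 not found

Binary search determines that 22 is not in the array after 4 comparisons. The search space was exhausted without finding the target.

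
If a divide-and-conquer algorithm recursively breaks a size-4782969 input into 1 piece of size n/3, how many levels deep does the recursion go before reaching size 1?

For divide and conquer with division factor 3:

Problem sizes at each level:
Level 0: 4782969
Level 1: 1594323
Level 2: 531441
Level 3: 177147
Level 4: 59049
Level 5: 19683
Level 6: 6561
Level 7: 2187
Level 8: 729
Level 9: 243
Level 10: 81
Level 11: 27
Level 12: 9
Level 13: 3
Level 14: 1

The root is level 0 and the size-1 base case is level 14 (the tree spans levels 0 through 14, i.e. 15 levels counting the root), so the depth is the number of divisions: log_3(4782969) = 14

The recursion tree depth is log_3(4782969) = 14. At each level, the problem size is divided by 3, so it takes 14 divisions to reduce to a base case of size 1. The algorithm makes 1 recursive call at each level.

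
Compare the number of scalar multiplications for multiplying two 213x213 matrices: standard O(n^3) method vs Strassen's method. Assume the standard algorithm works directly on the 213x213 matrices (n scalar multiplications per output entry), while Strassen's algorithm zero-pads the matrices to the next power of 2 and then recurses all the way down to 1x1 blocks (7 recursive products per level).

Matrix multiplication for 213x213 matrices:

Strassen's algorithm requires power-of-2 dimensions. Pad 213x213 to 256x256 (next power of 2).

Standard algorithm: 213^3 = 9663597 multiplications
Strassen's algorithm: 7^(log2(256)) = 7^8 = 5764801 multiplications
Savings: 9663597 - 5764801 = 3898796 multiplications

Standard: 9663597 multiplications (213^3). Strassen: 5764801 multiplications (7^8, after padding to 256x256). Strassen reduces 8 recursive multiplications to 7 at each level.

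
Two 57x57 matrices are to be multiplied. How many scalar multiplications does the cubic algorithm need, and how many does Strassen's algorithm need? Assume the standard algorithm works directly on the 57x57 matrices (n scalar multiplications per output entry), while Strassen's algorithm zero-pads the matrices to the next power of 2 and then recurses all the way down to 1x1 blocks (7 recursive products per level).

Matrix multiplication for 57x57 matrices:

Strassen's algorithm requires power-of-2 dimensions. Pad 57x57 to 64x64 (next power of 2).

Standard algorithm: 57^3 = 185193 multiplications
Strassen's algorithm: 7^(log2(64)) = 7^6 = 117649 multiplications
Savings: 185193 - 117649 = 67544 multiplications

Standard: 185193 multiplications (57^3). Strassen: 117649 multiplications (7^6, after padding to 64x64). Strassen reduces 8 recursive multiplications to 7 at each level.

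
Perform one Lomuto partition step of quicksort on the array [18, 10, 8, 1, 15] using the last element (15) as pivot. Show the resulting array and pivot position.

Lomuto partition with pivot = 15:

Initial array: [18, 10, 8, 1, 15]

arr[0]=18 > 15: no swap
arr[1]=10 <= 15: swap with position 0, array becomes [10, 18, 8, 1, 15]
arr[2]=8 <= 15: swap with position 1, array becomes [10, 8, 18, 1, 15]
arr[3]=1 <= 15: swap with position 2, array becomes [10, 8, 1, 18, 15]

Place pivot at position 3: [10, 8, 1, 15, 18]
Pivot position: 3

After partitioning with pivot 15, the array becomes [10, 8, 1, 15, 18]. The pivot is placed at index 3. All elements to the left of the pivot are <= 15, and all elements to the right are > 15.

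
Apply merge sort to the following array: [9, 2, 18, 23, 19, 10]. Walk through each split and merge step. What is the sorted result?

Merge sort trace:

Split: [9, 2, 18, 23, 19, 10] -> [9, 2, 18] and [23, 19, 10]
  Split: [9, 2, 18] -> [9] and [2, 18]
    Split: [2, 18] -> [2] and [18]
    Merge: [2] + [18] -> [2, 18]
  Merge: [9] + [2, 18] -> [2, 9, 18]
  Split: [23, 19, 10] -> [23] and [19, 10]
    Split: [19, 10] -> [19] and [10]
    Merge: [19] + [10] -> [10, 19]
  Merge: [23] + [10, 19] -> [10, 19, 23]
Merge: [2, 9, 18] + [10, 19, 23] -> [2, 9, 10, 18, 19, 23]

Final sorted array: [2, 9, 10, 18, 19, 23]

The merge sort proceeds by recursively splitting the array and merging sorted halves.
After all merges, the sorted array is [2, 9, 10, 18, 19, 23].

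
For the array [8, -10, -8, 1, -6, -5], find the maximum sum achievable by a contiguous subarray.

Using Kadane's algorithm on [8, -10, -8, 1, -6, -5]:

Scanning through the array:
Position 1 (value -10): max_ending_here = -2, max_so_far = 8
Position 2 (value -8): max_ending_here = -8, max_so_far = 8
Position 3 (value 1): max_ending_here = 1, max_so_far = 8
Position 4 (value -6): max_ending_here = -5, max_so_far = 8
Position 5 (value -5): max_ending_here = -5, max_so_far = 8

Maximum subarray: [8]
Maximum sum: 8

The maximum subarray is [8] with sum 8. This subarray runs from index 0 to index 0.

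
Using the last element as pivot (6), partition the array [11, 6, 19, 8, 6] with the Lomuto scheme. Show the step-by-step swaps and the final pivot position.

Lomuto partition with pivot = 6:

Initial array: [11, 6, 19, 8, 6]

arr[0]=11 > 6: no swap
arr[1]=6 <= 6: swap with position 0, array becomes [6, 11, 19, 8, 6]
arr[2]=19 > 6: no swap
arr[3]=8 > 6: no swap

Place pivot at position 1: [6, 6, 19, 8, 11]
Pivot position: 1

After partitioning with pivot 6, the array becomes [6, 6, 19, 8, 11]. The pivot is placed at index 1. All elements to the left of the pivot are <= 6, and all elements to the right are > 6.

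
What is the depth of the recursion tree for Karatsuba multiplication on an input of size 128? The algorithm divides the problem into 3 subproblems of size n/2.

For divide and conquer with division factor 2:

Problem sizes at each level:
Level 0: 128
Level 1: 64
Level 2: 32
Level 3: 16
Level 4: 8
Level 5: 4
Level 6: 2
Level 7: 1

The root is level 0 and the size-1 base case is level 7 (the tree spans levels 0 through 7, i.e. 8 levels counting the root), so the depth is the number of divisions: log_2(128) = 7

The recursion tree depth is log_2(128) = 7. At each level, the problem size is divided by 2, so it takes 7 divisions to reduce to a base case of size 1. The algorithm makes 3 recursive calls at each level.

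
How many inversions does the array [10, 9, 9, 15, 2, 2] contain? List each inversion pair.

Finding inversions in [10, 9, 9, 15, 2, 2]:

(0, 1): arr[0]=10 > arr[1]=9
(0, 2): arr[0]=10 > arr[2]=9
(0, 4): arr[0]=10 > arr[4]=2
(0, 5): arr[0]=10 > arr[5]=2
(1, 4): arr[1]=9 > arr[4]=2
(1, 5): arr[1]=9 > arr[5]=2
(2, 4): arr[2]=9 > arr[4]=2
(2, 5): arr[2]=9 > arr[5]=2
(3, 4): arr[3]=15 > arr[4]=2
(3, 5): arr[3]=15 > arr[5]=2

Total inversions: 10

The array has 10 inversion(s): (0,1), (0,2), (0,4), (0,5), (1,4), (1,5), (2,4), (2,5), (3,4), (3,5). Each pair (i,j) satisfies i < j and arr[i] > arr[j].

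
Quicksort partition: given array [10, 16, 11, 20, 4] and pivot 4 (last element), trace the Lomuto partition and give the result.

Lomuto partition with pivot = 4:

Initial array: [10, 16, 11, 20, 4]

arr[0]=10 > 4: no swap
arr[1]=16 > 4: no swap
arr[2]=11 > 4: no swap
arr[3]=20 > 4: no swap

Place pivot at position 0: [4, 16, 11, 20, 10]
Pivot position: 0

After partitioning with pivot 4, the array becomes [4, 16, 11, 20, 10]. The pivot is placed at index 0. All elements to the left of the pivot are <= 4, and all elements to the right are > 4.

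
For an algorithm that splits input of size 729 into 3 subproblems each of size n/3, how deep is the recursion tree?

For divide and conquer with division factor 3:

Problem sizes at each level:
Level 0: 729
Level 1: 243
Level 2: 81
Level 3: 27
Level 4: 9
Level 5: 3
Level 6: 1

The root is level 0 and the size-1 base case is level 6 (the tree spans levels 0 through 6, i.e. 7 levels counting the root), so the depth is the number of divisions: log_3(729) = 6

The recursion tree depth is log_3(729) = 6. At each level, the problem size is divided by 3, so it takes 6 divisions to reduce to a base case of size 1. The algorithm makes 3 recursive calls at each level.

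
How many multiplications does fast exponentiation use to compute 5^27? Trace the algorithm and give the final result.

Computing 5^27 by squaring (build up from 5^1; each line after the first costs one multiplication):

5^1 = 5
5^2 = (5^1)^2 = 5^2 = 25
5^3 = 5 * 5^2 = 5 * 25 = 125
5^6 = (5^3)^2 = 125^2 = 15625
5^12 = (5^6)^2 = 15625^2 = 244140625
5^13 = 5 * 5^12 = 5 * 244140625 = 1220703125
5^26 = (5^13)^2 = 1220703125^2 = 1490116119384765625
5^27 = 5 * 5^26 = 5 * 1490116119384765625 = 7450580596923828125

Result: 7450580596923828125
Multiplications needed: 7 (7 lines after 5^1)

5^27 = 7450580596923828125. Using exponentiation by squaring, this requires 7 multiplications. The key idea: if the exponent is even, square the half-power; if odd, multiply by the base once.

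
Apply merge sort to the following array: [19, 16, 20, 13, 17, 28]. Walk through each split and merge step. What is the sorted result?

Merge sort trace:

Split: [19, 16, 20, 13, 17, 28] -> [19, 16, 20] and [13, 17, 28]
  Split: [19, 16, 20] -> [19] and [16, 20]
    Split: [16, 20] -> [16] and [20]
    Merge: [16] + [20] -> [16, 20]
  Merge: [19] + [16, 20] -> [16, 19, 20]
  Split: [13, 17, 28] -> [13] and [17, 28]
    Split: [17, 28] -> [17] and [28]
    Merge: [17] + [28] -> [17, 28]
  Merge: [13] + [17, 28] -> [13, 17, 28]
Merge: [16, 19, 20] + [13, 17, 28] -> [13, 16, 17, 19, 20, 28]

Final sorted array: [13, 16, 17, 19, 20, 28]

The merge sort proceeds by recursively splitting the array and merging sorted halves.
After all merges, the sorted array is [13, 16, 17, 19, 20, 28].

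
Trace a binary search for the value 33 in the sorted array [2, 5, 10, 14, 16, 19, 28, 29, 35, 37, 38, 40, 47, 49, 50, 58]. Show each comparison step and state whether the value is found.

Binary search for 33 in [2, 5, 10, 14, 16, 19, 28, 29, 35, 37, 38, 40, 47, 49, 50, 58]:

lo=0, hi=15, mid=7, arr[mid]=29 -> 29 < 33, search right half
lo=8, hi=15, mid=11, arr[mid]=40 -> 40 > 33, search left half
lo=8, hi=10, mid=9, arr[mid]=37 -> 37 > 33, search left half
lo=8, hi=8, mid=8, arr[mid]=35 -> 35 > 33, search left half
lo=8 > hi=7, target 33 not found

Binary search determines that 33 is not in the array after 4 comparisons. The search space was exhausted without finding the target.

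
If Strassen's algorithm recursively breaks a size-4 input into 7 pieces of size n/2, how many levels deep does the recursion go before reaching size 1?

For divide and conquer with division factor 2:

Problem sizes at each level:
Level 0: 4
Level 1: 2
Level 2: 1

The root is level 0 and the size-1 base case is level 2 (the tree spans levels 0 through 2, i.e. 3 levels counting the root), so the depth is the number of divisions: log_2(4) = 2

The recursion tree depth is log_2(4) = 2. At each level, the problem size is divided by 2, so it takes 2 divisions to reduce to a base case of size 1. The algorithm makes 7 recursive calls at each level.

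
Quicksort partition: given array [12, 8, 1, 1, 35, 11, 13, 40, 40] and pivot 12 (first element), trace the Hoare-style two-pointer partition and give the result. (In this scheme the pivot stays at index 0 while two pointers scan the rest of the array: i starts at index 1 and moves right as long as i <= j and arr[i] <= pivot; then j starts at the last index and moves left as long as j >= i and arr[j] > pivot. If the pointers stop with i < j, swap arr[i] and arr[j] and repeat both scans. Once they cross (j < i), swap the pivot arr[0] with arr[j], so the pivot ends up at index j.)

Hoare-style two-pointer partition with pivot = 12:

Initial array: [12, 8, 1, 1, 35, 11, 13, 40, 40]

Pointers start at i = 1, j = 8.
i stops at index 4 (arr[4]=35 > 12), j stops at index 5 (arr[5]=11 <= 12): swap arr[4] and arr[5], array becomes [12, 8, 1, 1, 11, 35, 13, 40, 40]
i ends at 5, j ends at 4: the pointers have crossed (j < i), so scanning stops.

Swap pivot arr[0] with arr[4] to place pivot at position 4: [11, 8, 1, 1, 12, 35, 13, 40, 40]
Pivot position: 4

After partitioning with pivot 12, the array becomes [11, 8, 1, 1, 12, 35, 13, 40, 40]. The pivot is placed at index 4. All elements to the left of the pivot are <= 12, and all elements to the right are > 12.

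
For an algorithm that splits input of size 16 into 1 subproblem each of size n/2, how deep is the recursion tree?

For divide and conquer with division factor 2:

Problem sizes at each level:
Level 0: 16
Level 1: 8
Level 2: 4
Level 3: 2
Level 4: 1

The root is level 0 and the size-1 base case is level 4 (the tree spans levels 0 through 4, i.e. 5 levels counting the root), so the depth is the number of divisions: log_2(16) = 4

The recursion tree depth is log_2(16) = 4. At each level, the problem size is divided by 2, so it takes 4 divisions to reduce to a base case of size 1. The algorithm makes 1 recursive call at each level.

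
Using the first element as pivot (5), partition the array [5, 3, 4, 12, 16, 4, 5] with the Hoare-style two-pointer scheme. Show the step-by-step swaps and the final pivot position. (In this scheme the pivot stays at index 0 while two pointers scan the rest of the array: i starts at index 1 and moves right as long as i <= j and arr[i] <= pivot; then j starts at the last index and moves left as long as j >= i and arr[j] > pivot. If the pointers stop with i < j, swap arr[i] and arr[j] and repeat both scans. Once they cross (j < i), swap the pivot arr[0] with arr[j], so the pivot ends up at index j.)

Hoare-style two-pointer partition with pivot = 5:

Initial array: [5, 3, 4, 12, 16, 4, 5]

Pointers start at i = 1, j = 6.
i stops at index 3 (arr[3]=12 > 5), j stops at index 6 (arr[6]=5 <= 5): swap arr[3] and arr[6], array becomes [5, 3, 4, 5, 16, 4, 12]
i stops at index 4 (arr[4]=16 > 5), j stops at index 5 (arr[5]=4 <= 5): swap arr[4] and arr[5], array becomes [5, 3, 4, 5, 4, 16, 12]
i ends at 5, j ends at 4: the pointers have crossed (j < i), so scanning stops.

Swap pivot arr[0] with arr[4] to place pivot at position 4: [4, 3, 4, 5, 5, 16, 12]
Pivot position: 4

After partitioning with pivot 5, the array becomes [4, 3, 4, 5, 5, 16, 12]. The pivot is placed at index 4. All elements to the left of the pivot are <= 5, and all elements to the right are > 5.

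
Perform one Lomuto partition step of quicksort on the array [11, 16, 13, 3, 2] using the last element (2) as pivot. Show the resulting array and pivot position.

Lomuto partition with pivot = 2:

Initial array: [11, 16, 13, 3, 2]

arr[0]=11 > 2: no swap
arr[1]=16 > 2: no swap
arr[2]=13 > 2: no swap
arr[3]=3 > 2: no swap

Place pivot at position 0: [2, 16, 13, 3, 11]
Pivot position: 0

After partitioning with pivot 2, the array becomes [2, 16, 13, 3, 11]. The pivot is placed at index 0. All elements to the left of the pivot are <= 2, and all elements to the right are > 2.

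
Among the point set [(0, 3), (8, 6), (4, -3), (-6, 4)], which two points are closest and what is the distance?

Computing all pairwise distances among 4 points:

d((0, 3), (8, 6)) = 8.544
d((0, 3), (4, -3)) = 7.2111
d((0, 3), (-6, 4)) = 6.0828 <-- minimum
d((8, 6), (4, -3)) = 9.8489
d((8, 6), (-6, 4)) = 14.1421
d((4, -3), (-6, 4)) = 12.2066

Closest pair: (0, 3) and (-6, 4) with distance 6.0828

The closest pair is (0, 3) and (-6, 4) with Euclidean distance 6.0828. For 4 points, brute-force pairwise comparison is shown above. For large n, the divide-and-conquer algorithm (sort by x, recurse on halves, check the dividing strip) achieves O(n log n).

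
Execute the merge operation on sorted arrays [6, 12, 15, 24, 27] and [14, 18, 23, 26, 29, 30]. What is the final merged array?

Merging process:

Compare 6 vs 14: take 6 from left. Merged: [6]
Compare 12 vs 14: take 12 from left. Merged: [6, 12]
Compare 15 vs 14: take 14 from right. Merged: [6, 12, 14]
Compare 15 vs 18: take 15 from left. Merged: [6, 12, 14, 15]
Compare 24 vs 18: take 18 from right. Merged: [6, 12, 14, 15, 18]
Compare 24 vs 23: take 23 from right. Merged: [6, 12, 14, 15, 18, 23]
Compare 24 vs 26: take 24 from left. Merged: [6, 12, 14, 15, 18, 23, 24]
Compare 27 vs 26: take 26 from right. Merged: [6, 12, 14, 15, 18, 23, 24, 26]
Compare 27 vs 29: take 27 from left. Merged: [6, 12, 14, 15, 18, 23, 24, 26, 27]
Append remaining from right: [29, 30]. Merged: [6, 12, 14, 15, 18, 23, 24, 26, 27, 29, 30]

Final merged array: [6, 12, 14, 15, 18, 23, 24, 26, 27, 29, 30]
Total comparisons: 9

The merged array is [6, 12, 14, 15, 18, 23, 24, 26, 27, 29, 30], requiring 9 comparisons. The merge step runs in O(n) time where n is the total number of elements.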